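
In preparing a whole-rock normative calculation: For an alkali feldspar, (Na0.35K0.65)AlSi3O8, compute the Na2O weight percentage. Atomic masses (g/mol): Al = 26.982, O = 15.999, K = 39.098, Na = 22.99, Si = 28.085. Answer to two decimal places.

3.98 wt%

Molar mass of (Na0.35K0.65)AlSi3O8 = 0.35×22.99 + 0.65×39.098 + 1×26.982 + 3×28.085 + 8×15.999 = 272.689 g/mol.
Each formula unit contains 0.35 Na, equivalent to 0.35/2 = 0.1750 mol Na2O.
M(Na2O) = 2×22.99 + 1×15.999 = 61.979 g/mol.
Mass of Na2O per formula unit = 0.1750 × 61.979 = 10.846 g.
Na2O wt% = 10.846 / 272.689 × 100 = 3.98%.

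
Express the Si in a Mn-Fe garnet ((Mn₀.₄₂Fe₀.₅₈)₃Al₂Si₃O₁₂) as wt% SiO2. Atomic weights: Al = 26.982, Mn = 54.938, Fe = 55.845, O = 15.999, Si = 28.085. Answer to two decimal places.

36.30 wt%

Molar mass of (Mn₀.₄₂Fe₀.₅₈)₃Al₂Si₃O₁₂ = 1.26*54.938 + 1.74*55.845 + 2*26.982 + 3*28.085 + 12*15.999 = 496.599 g/mol.
Each formula unit contains 3 Si, equivalent to 3/1 = 3.0000 mol SiO2.
M(SiO2) = 1×28.085 + 2×15.999 = 60.083 g/mol.
Mass of SiO2 per formula unit = 3.0000 × 60.083 = 180.249 g.
SiO2 wt% = 180.249 / 496.599 × 100 = 36.30%.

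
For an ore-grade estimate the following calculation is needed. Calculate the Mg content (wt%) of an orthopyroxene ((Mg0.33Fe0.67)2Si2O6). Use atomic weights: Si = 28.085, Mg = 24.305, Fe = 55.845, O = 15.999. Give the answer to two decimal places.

6.60 wt%

Formula mass = 0.66*24.305 + 1.34*55.845 + 2*28.085 + 6*15.999 = 243.038 g/mol, of which 16.041 g is Mg.
So Mg makes up 16.041/243.038 = 0.0660 of the mass, i.e. 6.60%.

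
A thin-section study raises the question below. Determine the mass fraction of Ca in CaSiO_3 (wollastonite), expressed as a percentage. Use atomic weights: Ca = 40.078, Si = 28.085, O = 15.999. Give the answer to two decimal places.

34.50 weight percent

Molar mass of CaSiO_3: 1×40.078 + 1×28.085 + 3×15.999 = 116.160 g/mol.
Mass of Ca per formula unit: 1 × 40.078 = 40.078 g.
Weight fraction Ca = 40.078 / 116.160 = 0.3450.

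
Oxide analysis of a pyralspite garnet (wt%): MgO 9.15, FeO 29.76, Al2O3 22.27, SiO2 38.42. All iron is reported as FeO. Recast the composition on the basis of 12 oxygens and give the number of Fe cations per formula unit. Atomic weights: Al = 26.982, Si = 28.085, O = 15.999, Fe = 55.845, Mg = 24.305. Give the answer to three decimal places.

MgO (M=40.304): mol = 0.22702; Mg = 0.22702, O = 0.22702.
FeO (M=71.844): mol = 0.41423; Fe = 0.41423, O = 0.41423.
Al2O3 (M=101.961): mol = 0.21842; Al = 0.43684, O = 0.65526.
SiO2 (M=60.083): mol = 0.63945; Si = 0.63945, O = 1.27890.
ΣO = 2.57541; factor = 12/ΣO = 4.65945.
Fe apfu = 0.41423 × 4.65945 = 1.930.

1.930 Fe apfu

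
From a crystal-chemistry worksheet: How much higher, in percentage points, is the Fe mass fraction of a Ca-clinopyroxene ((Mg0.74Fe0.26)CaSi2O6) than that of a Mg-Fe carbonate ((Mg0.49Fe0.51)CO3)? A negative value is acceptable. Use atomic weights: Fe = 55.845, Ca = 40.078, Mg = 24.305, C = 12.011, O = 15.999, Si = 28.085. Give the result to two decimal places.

Fe in (Mg0.74Fe0.26)CaSi2O6: molar mass 224.747 g/mol; 0.26×55.845 = 14.520 g → 6.46 wt%.
Fe in (Mg0.49Fe0.51)CO3: molar mass 100.398 g/mol; 0.51×55.845 = 28.481 g → 28.37 wt%.
Difference = 6.46 − 28.37 = -21.91 percentage points.

-21.91 percentage points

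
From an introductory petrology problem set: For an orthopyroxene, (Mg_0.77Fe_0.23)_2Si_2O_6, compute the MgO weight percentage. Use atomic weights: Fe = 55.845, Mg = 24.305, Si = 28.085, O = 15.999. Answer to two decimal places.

Molar mass of (Mg_0.77Fe_0.23)_2Si_2O_6 = 1.54*24.305 + 0.46*55.845 + 2*28.085 + 6*15.999 = 215.282 g/mol.
Each formula unit contains 1.54 Mg, equivalent to 1.54/1 = 1.5400 mol MgO.
M(MgO) = 1×24.305 + 1×15.999 = 40.304 g/mol.
Mass of MgO per formula unit = 1.5400 × 40.304 = 62.068 g.
MgO wt% = 62.068 / 215.282 × 100 = 28.83%.

28.83 wt%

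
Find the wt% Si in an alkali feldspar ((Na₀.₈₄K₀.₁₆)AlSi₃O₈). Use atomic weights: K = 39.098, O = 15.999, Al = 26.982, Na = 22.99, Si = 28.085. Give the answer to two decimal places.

31.82 mass %

M((Na₀.₈₄K₀.₁₆)AlSi₃O₈) = 264.796 g/mol.
Si contributes 3 × 28.085 = 84.255 g per mole.
84.255/264.796 = 0.3182 → 31.82%.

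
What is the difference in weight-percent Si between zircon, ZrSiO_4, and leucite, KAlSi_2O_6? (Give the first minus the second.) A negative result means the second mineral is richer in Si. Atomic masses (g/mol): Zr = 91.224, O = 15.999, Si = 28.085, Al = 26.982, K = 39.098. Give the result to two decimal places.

First mineral: 28.085 g Si in 183.305 g formula = 15.32 wt% Si.
Second mineral: 56.170 g Si in 218.244 g formula = 25.74 wt% Si.
15.32% − 25.74% gives a difference of -10.42 percentage points.

-10.42 percentage points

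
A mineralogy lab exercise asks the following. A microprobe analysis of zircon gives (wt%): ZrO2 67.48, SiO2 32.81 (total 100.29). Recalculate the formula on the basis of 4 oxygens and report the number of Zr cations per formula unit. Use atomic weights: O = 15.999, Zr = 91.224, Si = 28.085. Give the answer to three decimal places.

1.001 Zr apfu

ZrO2 (M=123.222): mol = 0.54763; Zr = 0.54763, O = 1.09526.
SiO2 (M=60.083): mol = 0.54608; Si = 0.54608, O = 1.09216.
ΣO = 2.18742; factor = 4/ΣO = 1.82864.
Zr apfu = 0.54763 × 1.82864 = 1.001.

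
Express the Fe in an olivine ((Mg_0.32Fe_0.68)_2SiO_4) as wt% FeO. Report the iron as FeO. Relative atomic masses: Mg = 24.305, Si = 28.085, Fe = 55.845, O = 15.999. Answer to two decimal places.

53.22 wt%

Molar mass of (Mg_0.32Fe_0.68)_2SiO_4 = 0.64×24.305 + 1.36×55.845 + 1×28.085 + 4×15.999 = 183.585 g/mol.
Each formula unit contains 1.36 Fe, equivalent to 1.36/1 = 1.3600 mol FeO.
M(FeO) = 1×55.845 + 1×15.999 = 71.844 g/mol.
Mass of FeO per formula unit = 1.3600 × 71.844 = 97.708 g.
FeO wt% = 97.708 / 183.585 × 100 = 53.22%.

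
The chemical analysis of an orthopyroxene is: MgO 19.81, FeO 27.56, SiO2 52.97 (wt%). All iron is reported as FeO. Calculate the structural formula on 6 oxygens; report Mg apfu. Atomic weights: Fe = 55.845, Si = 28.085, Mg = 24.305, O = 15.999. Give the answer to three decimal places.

MgO (M=40.304): mol = 0.49151; Mg = 0.49151, O = 0.49151.
FeO (M=71.844): mol = 0.38361; Fe = 0.38361, O = 0.38361.
SiO2 (M=60.083): mol = 0.88161; Si = 0.88161, O = 1.76322.
ΣO = 2.63834; factor = 6/ΣO = 2.27416.
Mg apfu = 0.49151 × 2.27416 = 1.118.

1.118 Mg apfu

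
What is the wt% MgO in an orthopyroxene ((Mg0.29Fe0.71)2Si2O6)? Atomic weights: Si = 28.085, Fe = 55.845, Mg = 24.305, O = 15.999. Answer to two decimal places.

Formula mass = 245.561 g/mol.
0.58 Mg → 0.5800 mol MgO per formula unit; M(MgO) = 40.304, so MgO mass = 23.376 g.
23.376/245.561 × 100 = 9.52 wt%.

9.52 wt%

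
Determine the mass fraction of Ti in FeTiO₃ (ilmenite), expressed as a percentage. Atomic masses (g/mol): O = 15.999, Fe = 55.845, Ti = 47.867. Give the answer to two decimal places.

31.55 wt%

Formula mass = 1×55.845 + 1×47.867 + 3×15.999 = 151.709 g/mol, of which 47.867 g is Ti.
So Ti makes up 47.867/151.709 = 0.3155 of the mass, i.e. 31.55%.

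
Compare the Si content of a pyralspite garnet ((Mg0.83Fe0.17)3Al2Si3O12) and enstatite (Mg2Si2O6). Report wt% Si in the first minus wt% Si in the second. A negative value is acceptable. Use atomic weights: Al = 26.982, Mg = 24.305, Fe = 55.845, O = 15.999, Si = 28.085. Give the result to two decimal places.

M((Mg0.83Fe0.17)3Al2Si3O12) = 419.207 g/mol, so wt% Si = 84.255/419.207 × 100 = 20.10%.
M(Mg2Si2O6) = 200.774 g/mol, so wt% Si = 56.170/200.774 × 100 = 27.98%.
20.10 − 27.98 = -7.88 pp.

-7.88 percentage points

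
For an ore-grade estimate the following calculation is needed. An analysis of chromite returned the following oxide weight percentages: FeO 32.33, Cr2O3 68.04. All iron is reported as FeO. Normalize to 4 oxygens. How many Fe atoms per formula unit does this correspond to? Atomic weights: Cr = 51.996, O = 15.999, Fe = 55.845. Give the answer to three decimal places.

FeO (M=71.844): mol = 0.45000; Fe = 0.45000, O = 0.45000.
Cr2O3 (M=151.989): mol = 0.44766; Cr = 0.89532, O = 1.34298.
ΣO = 1.79298; factor = 4/ΣO = 2.23092.
Fe apfu = 0.45000 × 2.23092 = 1.004.

1.004 Fe apfu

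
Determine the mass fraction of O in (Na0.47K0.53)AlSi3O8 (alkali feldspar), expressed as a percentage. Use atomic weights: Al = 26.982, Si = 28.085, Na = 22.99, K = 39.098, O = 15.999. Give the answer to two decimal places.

M((Na0.47K0.53)AlSi3O8) = 270.756 g/mol.
O contributes 8 × 15.999 = 127.992 g per mole.
127.992/270.756 = 0.4727 → 47.27%.

47.27 mass %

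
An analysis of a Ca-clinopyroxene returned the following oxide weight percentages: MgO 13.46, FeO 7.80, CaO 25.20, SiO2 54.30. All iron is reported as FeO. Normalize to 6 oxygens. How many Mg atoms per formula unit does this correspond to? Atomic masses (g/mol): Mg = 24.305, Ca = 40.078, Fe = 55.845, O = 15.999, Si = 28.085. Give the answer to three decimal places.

13.46 wt% MgO ÷ 40.304 g/mol = 0.33396 mol, giving 0.33396 Mg and 0.33396 O.
7.80 wt% FeO ÷ 71.844 g/mol = 0.10857 mol, giving 0.10857 Fe and 0.10857 O.
25.20 wt% CaO ÷ 56.077 g/mol = 0.44938 mol, giving 0.44938 Ca and 0.44938 O.
54.30 wt% SiO2 ÷ 60.083 g/mol = 0.90375 mol, giving 0.90375 Si and 1.80750 O.
Oxygen sums to 2.69941; scaling by 6/2.69941 = 2.22271 puts the formula on 6 O.
Mg: 0.33396 × 2.22271 = 0.742 atoms per formula unit.

0.742 Mg apfu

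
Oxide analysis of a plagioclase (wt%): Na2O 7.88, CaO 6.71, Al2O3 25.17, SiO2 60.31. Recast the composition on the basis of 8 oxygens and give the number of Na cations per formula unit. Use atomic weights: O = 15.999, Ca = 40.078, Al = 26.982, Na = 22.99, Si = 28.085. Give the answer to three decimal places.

7.88 wt% Na2O ÷ 61.979 g/mol = 0.12714 mol, giving 0.25428 Na and 0.12714 O.
6.71 wt% CaO ÷ 56.077 g/mol = 0.11966 mol, giving 0.11966 Ca and 0.11966 O.
25.17 wt% Al2O3 ÷ 101.961 g/mol = 0.24686 mol, giving 0.49372 Al and 0.74058 O.
60.31 wt% SiO2 ÷ 60.083 g/mol = 1.00378 mol, giving 1.00378 Si and 2.00756 O.
Oxygen sums to 2.99494; scaling by 8/2.99494 = 2.67117 puts the formula on 8 O.
Na: 0.25428 × 2.67117 = 0.679 atoms per formula unit.

0.679 Na apfu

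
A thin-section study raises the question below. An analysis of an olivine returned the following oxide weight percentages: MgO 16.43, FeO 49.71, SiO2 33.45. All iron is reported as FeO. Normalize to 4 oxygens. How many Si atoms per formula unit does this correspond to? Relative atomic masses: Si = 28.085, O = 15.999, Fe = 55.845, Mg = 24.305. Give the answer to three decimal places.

MgO (M=40.304): mol = 0.40765; Mg = 0.40765, O = 0.40765.
FeO (M=71.844): mol = 0.69192; Fe = 0.69192, O = 0.69192.
SiO2 (M=60.083): mol = 0.55673; Si = 0.55673, O = 1.11346.
ΣO = 2.21303; factor = 4/ΣO = 1.80748.
Si apfu = 0.55673 × 1.80748 = 1.006.

1.006 Si apfu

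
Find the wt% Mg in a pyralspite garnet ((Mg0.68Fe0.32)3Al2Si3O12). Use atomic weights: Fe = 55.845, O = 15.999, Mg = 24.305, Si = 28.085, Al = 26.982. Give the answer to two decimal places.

11.44 mass %

Molar mass of (Mg0.68Fe0.32)3Al2Si3O12: 2.04×24.305 + 0.96×55.845 + 2×26.982 + 3×28.085 + 12×15.999 = 433.400 g/mol.
Mass of Mg per formula unit: 2.04 × 24.305 = 49.582 g.
Weight fraction Mg = 49.582 / 433.400 = 0.1144.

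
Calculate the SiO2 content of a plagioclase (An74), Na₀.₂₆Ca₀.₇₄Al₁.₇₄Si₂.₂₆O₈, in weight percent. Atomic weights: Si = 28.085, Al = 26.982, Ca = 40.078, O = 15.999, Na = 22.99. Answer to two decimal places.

Molar mass of Na₀.₂₆Ca₀.₇₄Al₁.₇₄Si₂.₂₆O₈ = 0.26·22.99 + 0.74·40.078 + 1.74·26.982 + 2.26·28.085 + 8·15.999 = 274.048 g/mol.
Each formula unit contains 2.26 Si, equivalent to 2.26/1 = 2.2600 mol SiO2.
M(SiO2) = 1×28.085 + 2×15.999 = 60.083 g/mol.
Mass of SiO2 per formula unit = 2.2600 × 60.083 = 135.788 g.
SiO2 wt% = 135.788 / 274.048 × 100 = 49.55%.

49.55 wt%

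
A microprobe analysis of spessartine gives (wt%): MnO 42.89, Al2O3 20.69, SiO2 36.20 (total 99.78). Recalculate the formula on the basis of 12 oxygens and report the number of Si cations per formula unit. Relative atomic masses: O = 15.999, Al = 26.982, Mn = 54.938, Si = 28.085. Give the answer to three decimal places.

MnO: 42.89/70.937 = 0.60462 mol → 0.60462 mol Mn, 0.60462 mol O.
Al2O3: 20.69/101.961 = 0.20292 mol → 0.40584 mol Al, 0.60876 mol O.
SiO2: 36.20/60.083 = 0.60250 mol → 0.60250 mol Si, 1.20500 mol O.
Total oxygen = 2.41838 mol. Normalization factor = 12/2.41838 = 4.96200.
Si per 12 O = 0.60250 × 4.96200 = 2.990.

2.990 Si apfu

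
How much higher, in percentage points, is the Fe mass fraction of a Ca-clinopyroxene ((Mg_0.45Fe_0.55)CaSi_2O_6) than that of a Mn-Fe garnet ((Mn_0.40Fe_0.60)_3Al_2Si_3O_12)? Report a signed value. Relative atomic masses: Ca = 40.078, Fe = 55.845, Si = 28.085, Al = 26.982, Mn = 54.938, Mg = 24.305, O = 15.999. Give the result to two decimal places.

First mineral: 30.715 g Fe in 233.894 g formula = 13.13 wt% Fe.
Second mineral: 100.521 g Fe in 496.654 g formula = 20.24 wt% Fe.
13.13% − 20.24% gives a difference of -7.11 percentage points.

-7.11 percentage points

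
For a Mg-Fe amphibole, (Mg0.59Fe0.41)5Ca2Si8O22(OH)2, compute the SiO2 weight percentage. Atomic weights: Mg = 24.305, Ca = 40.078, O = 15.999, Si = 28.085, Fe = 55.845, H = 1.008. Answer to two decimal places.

Formula mass = 877.010 g/mol.
8 Si → 8.0000 mol SiO2 per formula unit; M(SiO2) = 60.083, so SiO2 mass = 480.664 g.
480.664/877.010 × 100 = 54.81 wt%.

54.81 wt%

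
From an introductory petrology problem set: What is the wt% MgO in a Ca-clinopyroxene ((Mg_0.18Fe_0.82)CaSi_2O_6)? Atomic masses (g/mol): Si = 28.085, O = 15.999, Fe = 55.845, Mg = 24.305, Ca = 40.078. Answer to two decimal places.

2.99 wt%

Formula mass = 242.410 g/mol.
0.18 Mg → 0.1800 mol MgO per formula unit; M(MgO) = 40.304, so MgO mass = 7.255 g.
7.255/242.410 × 100 = 2.99 wt%.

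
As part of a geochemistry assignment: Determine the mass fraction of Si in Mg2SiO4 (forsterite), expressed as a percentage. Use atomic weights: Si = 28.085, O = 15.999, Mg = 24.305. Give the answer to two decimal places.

19.96 wt%

M(Mg2SiO4) = 140.691 g/mol.
Si contributes 1 × 28.085 = 28.085 g per mole.
28.085/140.691 = 0.1996 → 19.96%.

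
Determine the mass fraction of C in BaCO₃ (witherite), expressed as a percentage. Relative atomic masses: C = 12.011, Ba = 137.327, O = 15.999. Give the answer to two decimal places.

Molar mass of BaCO₃: 1*137.327 + 1*12.011 + 3*15.999 = 197.335 g/mol.
Mass of C per formula unit: 1 × 12.011 = 12.011 g.
Weight fraction C = 12.011 / 197.335 = 0.0609.

6.09 wt%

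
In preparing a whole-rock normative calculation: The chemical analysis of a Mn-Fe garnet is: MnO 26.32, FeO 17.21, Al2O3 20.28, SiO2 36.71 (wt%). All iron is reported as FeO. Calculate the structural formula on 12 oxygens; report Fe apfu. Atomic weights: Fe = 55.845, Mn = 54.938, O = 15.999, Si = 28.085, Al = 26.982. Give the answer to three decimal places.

1.183 Fe apfu

26.32 wt% MnO ÷ 70.937 g/mol = 0.37103 mol, giving 0.37103 Mn and 0.37103 O.
17.21 wt% FeO ÷ 71.844 g/mol = 0.23955 mol, giving 0.23955 Fe and 0.23955 O.
20.28 wt% Al2O3 ÷ 101.961 g/mol = 0.19890 mol, giving 0.39780 Al and 0.59670 O.
36.71 wt% SiO2 ÷ 60.083 g/mol = 0.61099 mol, giving 0.61099 Si and 1.22198 O.
Oxygen sums to 2.42926; scaling by 12/2.42926 = 4.93978 puts the formula on 12 O.
Fe: 0.23955 × 4.93978 = 1.183 atoms per formula unit.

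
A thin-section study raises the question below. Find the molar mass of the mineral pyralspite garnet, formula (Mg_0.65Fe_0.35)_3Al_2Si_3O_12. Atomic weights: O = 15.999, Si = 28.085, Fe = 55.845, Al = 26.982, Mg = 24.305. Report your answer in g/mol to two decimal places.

M = 1.95*24.305 + 1.05*55.845 + 2*26.982 + 3*28.085 + 12*15.999

436.24 g/mol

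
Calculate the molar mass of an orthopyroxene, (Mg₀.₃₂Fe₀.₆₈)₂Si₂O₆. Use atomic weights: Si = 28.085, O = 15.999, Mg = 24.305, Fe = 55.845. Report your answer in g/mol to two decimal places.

The formula mass is the sum 0.64×24.305 + 1.36×55.845 + 2×28.085 + 6×15.999.

243.67 g/mol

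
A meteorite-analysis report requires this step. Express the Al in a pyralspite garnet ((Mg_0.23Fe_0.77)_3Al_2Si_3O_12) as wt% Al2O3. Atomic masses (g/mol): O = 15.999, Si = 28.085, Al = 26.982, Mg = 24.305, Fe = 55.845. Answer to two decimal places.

Molar mass of (Mg_0.23Fe_0.77)_3Al_2Si_3O_12 = 0.69×24.305 + 2.31×55.845 + 2×26.982 + 3×28.085 + 12×15.999 = 475.979 g/mol.
Each formula unit contains 2 Al, equivalent to 2/2 = 1.0000 mol Al2O3.
M(Al2O3) = 2×26.982 + 3×15.999 = 101.961 g/mol.
Mass of Al2O3 per formula unit = 1.0000 × 101.961 = 101.961 g.
Al2O3 wt% = 101.961 / 475.979 × 100 = 21.42%.

21.42 wt%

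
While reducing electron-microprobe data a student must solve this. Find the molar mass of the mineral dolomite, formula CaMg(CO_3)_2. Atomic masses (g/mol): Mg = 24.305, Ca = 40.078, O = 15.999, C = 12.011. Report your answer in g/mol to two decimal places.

184.40 g/mol

M = 1·40.078 + 1·24.305 + 2·12.011 + 6·15.999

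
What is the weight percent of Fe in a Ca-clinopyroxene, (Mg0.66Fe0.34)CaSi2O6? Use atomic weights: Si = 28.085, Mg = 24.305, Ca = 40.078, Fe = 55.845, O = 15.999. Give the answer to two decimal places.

8.35 mass %

Molar mass of (Mg0.66Fe0.34)CaSi2O6: 0.66×24.305 + 0.34×55.845 + 1×40.078 + 2×28.085 + 6×15.999 = 227.271 g/mol.
Mass of Fe per formula unit: 0.34 × 55.845 = 18.987 g.
Weight fraction Fe = 18.987 / 227.271 = 0.0835.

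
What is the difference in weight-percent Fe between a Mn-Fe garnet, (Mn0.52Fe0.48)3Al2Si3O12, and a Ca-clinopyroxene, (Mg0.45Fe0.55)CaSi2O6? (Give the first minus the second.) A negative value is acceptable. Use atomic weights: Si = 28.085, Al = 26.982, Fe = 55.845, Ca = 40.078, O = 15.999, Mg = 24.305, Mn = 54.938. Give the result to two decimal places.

3.07 percentage points

First mineral: 80.417 g Fe in 496.327 g formula = 16.20 wt% Fe.
Second mineral: 30.715 g Fe in 233.894 g formula = 13.13 wt% Fe.
16.20% − 13.13% gives a difference of 3.07 percentage points.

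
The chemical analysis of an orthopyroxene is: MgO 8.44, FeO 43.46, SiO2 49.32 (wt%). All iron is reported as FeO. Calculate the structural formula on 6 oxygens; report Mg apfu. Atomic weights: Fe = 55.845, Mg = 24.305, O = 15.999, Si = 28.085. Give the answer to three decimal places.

0.512 Mg apfu

MgO (M=40.304): mol = 0.20941; Mg = 0.20941, O = 0.20941.
FeO (M=71.844): mol = 0.60492; Fe = 0.60492, O = 0.60492.
SiO2 (M=60.083): mol = 0.82086; Si = 0.82086, O = 1.64172.
ΣO = 2.45605; factor = 6/ΣO = 2.44295.
Mg apfu = 0.20941 × 2.44295 = 0.512.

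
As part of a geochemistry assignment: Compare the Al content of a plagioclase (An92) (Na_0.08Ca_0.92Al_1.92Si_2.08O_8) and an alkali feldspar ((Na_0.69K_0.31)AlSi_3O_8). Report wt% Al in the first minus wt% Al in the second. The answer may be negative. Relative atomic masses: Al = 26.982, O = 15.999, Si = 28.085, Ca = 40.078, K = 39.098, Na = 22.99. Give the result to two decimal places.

8.61 percentage points

M(Na_0.08Ca_0.92Al_1.92Si_2.08O_8) = 276.925 g/mol, so wt% Al = 51.805/276.925 × 100 = 18.71%.
M((Na_0.69K_0.31)AlSi_3O_8) = 267.212 g/mol, so wt% Al = 26.982/267.212 × 100 = 10.10%.
18.71 − 10.10 = 8.61 pp.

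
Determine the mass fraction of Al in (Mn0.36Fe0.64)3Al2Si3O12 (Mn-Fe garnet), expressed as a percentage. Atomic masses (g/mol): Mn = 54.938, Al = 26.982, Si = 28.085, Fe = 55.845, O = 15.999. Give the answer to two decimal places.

10.86 weight percent

Formula mass = 1.08·54.938 + 1.92·55.845 + 2·26.982 + 3·28.085 + 12·15.999 = 496.762 g/mol, of which 53.964 g is Al.
So Al makes up 53.964/496.762 = 0.1086 of the mass, i.e. 10.86%.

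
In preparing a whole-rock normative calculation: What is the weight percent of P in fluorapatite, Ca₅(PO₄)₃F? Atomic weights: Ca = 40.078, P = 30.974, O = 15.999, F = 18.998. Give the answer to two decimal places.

Molar mass of Ca₅(PO₄)₃F: 5·40.078 + 3·30.974 + 12·15.999 + 1·18.998 = 504.298 g/mol.
Mass of P per formula unit: 3 × 30.974 = 92.922 g.
Weight fraction P = 92.922 / 504.298 = 0.1843.

18.43 weight percent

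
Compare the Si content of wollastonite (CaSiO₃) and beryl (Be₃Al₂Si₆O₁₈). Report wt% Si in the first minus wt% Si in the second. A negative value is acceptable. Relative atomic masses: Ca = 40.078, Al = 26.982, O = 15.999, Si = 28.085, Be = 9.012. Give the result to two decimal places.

-7.17 percentage points

First mineral: 28.085 g Si in 116.160 g formula = 24.18 wt% Si.
Second mineral: 168.510 g Si in 537.492 g formula = 31.35 wt% Si.
24.18% − 31.35% gives a difference of -7.17 percentage points.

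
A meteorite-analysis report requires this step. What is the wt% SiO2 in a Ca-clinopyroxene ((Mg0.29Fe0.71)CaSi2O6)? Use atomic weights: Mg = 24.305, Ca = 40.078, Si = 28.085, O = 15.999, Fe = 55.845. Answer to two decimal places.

50.29 wt%

Formula mass = 238.940 g/mol.
2 Si → 2.0000 mol SiO2 per formula unit; M(SiO2) = 60.083, so SiO2 mass = 120.166 g.
120.166/238.940 × 100 = 50.29 wt%.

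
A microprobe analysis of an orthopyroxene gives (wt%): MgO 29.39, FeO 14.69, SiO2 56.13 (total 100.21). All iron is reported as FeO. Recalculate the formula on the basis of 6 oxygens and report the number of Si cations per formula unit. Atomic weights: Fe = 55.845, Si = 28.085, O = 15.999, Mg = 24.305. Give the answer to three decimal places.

2.000 Si apfu

MgO: 29.39/40.304 = 0.72921 mol → 0.72921 mol Mg, 0.72921 mol O.
FeO: 14.69/71.844 = 0.20447 mol → 0.20447 mol Fe, 0.20447 mol O.
SiO2: 56.13/60.083 = 0.93421 mol → 0.93421 mol Si, 1.86842 mol O.
Total oxygen = 2.80210 mol. Normalization factor = 6/2.80210 = 2.14125.
Si per 6 O = 0.93421 × 2.14125 = 2.000.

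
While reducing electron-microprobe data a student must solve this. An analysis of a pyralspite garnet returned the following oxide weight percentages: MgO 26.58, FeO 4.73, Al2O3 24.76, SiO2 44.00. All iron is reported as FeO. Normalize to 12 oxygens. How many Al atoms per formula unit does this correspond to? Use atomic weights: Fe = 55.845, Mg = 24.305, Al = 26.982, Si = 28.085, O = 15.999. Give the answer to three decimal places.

1.997 Al apfu

MgO: 26.58/40.304 = 0.65949 mol → 0.65949 mol Mg, 0.65949 mol O.
FeO: 4.73/71.844 = 0.06584 mol → 0.06584 mol Fe, 0.06584 mol O.
Al2O3: 24.76/101.961 = 0.24284 mol → 0.48568 mol Al, 0.72852 mol O.
SiO2: 44.00/60.083 = 0.73232 mol → 0.73232 mol Si, 1.46464 mol O.
Total oxygen = 2.91849 mol. Normalization factor = 12/2.91849 = 4.11172.
Al per 12 O = 0.48568 × 4.11172 = 1.997.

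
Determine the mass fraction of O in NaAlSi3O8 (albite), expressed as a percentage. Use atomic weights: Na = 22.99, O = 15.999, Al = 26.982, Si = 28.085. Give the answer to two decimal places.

Formula mass = 1×22.99 + 1×26.982 + 3×28.085 + 8×15.999 = 262.219 g/mol, of which 127.992 g is O.
So O makes up 127.992/262.219 = 0.4881 of the mass, i.e. 48.81%.

48.81 wt%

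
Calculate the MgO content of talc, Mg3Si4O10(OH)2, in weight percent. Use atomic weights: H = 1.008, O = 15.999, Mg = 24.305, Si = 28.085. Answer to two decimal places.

Formula mass = 379.259 g/mol.
3 Mg → 3.0000 mol MgO per formula unit; M(MgO) = 40.304, so MgO mass = 120.912 g.
120.912/379.259 × 100 = 31.88 wt%.

31.88 wt%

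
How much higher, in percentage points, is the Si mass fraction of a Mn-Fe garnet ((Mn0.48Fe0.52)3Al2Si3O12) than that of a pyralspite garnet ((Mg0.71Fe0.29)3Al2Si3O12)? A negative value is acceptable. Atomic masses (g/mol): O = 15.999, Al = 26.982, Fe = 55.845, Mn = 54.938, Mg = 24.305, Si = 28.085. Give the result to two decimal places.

-2.60 percentage points

Si in (Mn0.48Fe0.52)3Al2Si3O12: molar mass 496.436 g/mol; 3×28.085 = 84.255 g → 16.97 wt%.
Si in (Mg0.71Fe0.29)3Al2Si3O12: molar mass 430.562 g/mol; 3×28.085 = 84.255 g → 19.57 wt%.
Difference = 16.97 − 19.57 = -2.60 percentage points.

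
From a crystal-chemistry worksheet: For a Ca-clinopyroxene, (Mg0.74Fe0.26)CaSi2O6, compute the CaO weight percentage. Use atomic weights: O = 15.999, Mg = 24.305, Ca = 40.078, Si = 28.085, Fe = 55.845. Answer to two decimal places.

24.95 wt%

Formula mass = 224.747 g/mol.
1 Ca → 1.0000 mol CaO per formula unit; M(CaO) = 56.077, so CaO mass = 56.077 g.
56.077/224.747 × 100 = 24.95 wt%.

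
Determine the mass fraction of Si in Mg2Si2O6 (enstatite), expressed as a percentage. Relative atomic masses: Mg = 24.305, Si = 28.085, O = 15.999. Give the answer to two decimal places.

27.98 wt%

M(Mg2Si2O6) = 200.774 g/mol.
Si contributes 2 × 28.085 = 56.170 g per mole.
56.170/200.774 = 0.2798 → 27.98%.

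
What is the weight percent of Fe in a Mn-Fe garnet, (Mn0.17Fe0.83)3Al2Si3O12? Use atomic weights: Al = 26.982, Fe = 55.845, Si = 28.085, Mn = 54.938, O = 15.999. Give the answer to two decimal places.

M((Mn0.17Fe0.83)3Al2Si3O12) = 497.279 g/mol.
Fe contributes 2.49 × 55.845 = 139.054 g per mole.
139.054/497.279 = 0.2796 → 27.96%.

27.96 weight percent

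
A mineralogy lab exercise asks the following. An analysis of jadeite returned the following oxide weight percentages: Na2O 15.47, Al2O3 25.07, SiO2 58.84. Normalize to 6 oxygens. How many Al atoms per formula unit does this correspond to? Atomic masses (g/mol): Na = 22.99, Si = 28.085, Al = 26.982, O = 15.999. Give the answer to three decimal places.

Na2O: 15.47/61.979 = 0.24960 mol → 0.49920 mol Na, 0.24960 mol O.
Al2O3: 25.07/101.961 = 0.24588 mol → 0.49176 mol Al, 0.73764 mol O.
SiO2: 58.84/60.083 = 0.97931 mol → 0.97931 mol Si, 1.95862 mol O.
Total oxygen = 2.94586 mol. Normalization factor = 6/2.94586 = 2.03676.
Al per 6 O = 0.49176 × 2.03676 = 1.002.

1.002 Al apfu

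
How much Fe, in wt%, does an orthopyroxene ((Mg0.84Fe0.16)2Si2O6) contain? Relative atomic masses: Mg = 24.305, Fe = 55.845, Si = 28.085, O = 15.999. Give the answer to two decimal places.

Formula mass = 1.68×24.305 + 0.32×55.845 + 2×28.085 + 6×15.999 = 210.867 g/mol, of which 17.870 g is Fe.
So Fe makes up 17.870/210.867 = 0.0847 of the mass, i.e. 8.47%.

8.47 wt%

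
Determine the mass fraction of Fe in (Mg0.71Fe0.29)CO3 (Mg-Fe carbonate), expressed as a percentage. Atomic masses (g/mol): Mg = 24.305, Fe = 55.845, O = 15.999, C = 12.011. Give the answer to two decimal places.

17.33 mass %

Molar mass of (Mg0.71Fe0.29)CO3: 0.71·24.305 + 0.29·55.845 + 1·12.011 + 3·15.999 = 93.460 g/mol.
Mass of Fe per formula unit: 0.29 × 55.845 = 16.195 g.
Weight fraction Fe = 16.195 / 93.460 = 0.1733.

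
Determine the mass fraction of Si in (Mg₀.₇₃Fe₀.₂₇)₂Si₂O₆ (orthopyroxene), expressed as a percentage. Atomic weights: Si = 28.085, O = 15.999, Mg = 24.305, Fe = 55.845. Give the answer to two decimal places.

Molar mass of (Mg₀.₇₃Fe₀.₂₇)₂Si₂O₆: 1.46×24.305 + 0.54×55.845 + 2×28.085 + 6×15.999 = 217.806 g/mol.
Mass of Si per formula unit: 2 × 28.085 = 56.170 g.
Weight fraction Si = 56.170 / 217.806 = 0.2579.

25.79 weight percent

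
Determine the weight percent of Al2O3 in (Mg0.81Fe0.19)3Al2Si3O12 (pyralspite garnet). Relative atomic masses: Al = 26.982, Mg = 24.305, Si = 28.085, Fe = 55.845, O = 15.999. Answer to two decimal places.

24.21 wt%

M((Mg0.81Fe0.19)3Al2Si3O12) = 421.100 g/mol; M(Al2O3) = 101.961 g/mol.
Moles Al2O3 per formula unit = 2 Al ÷ 2 = 1.0000.
Al2O3 fraction = (1.0000 × 101.961) / 421.100 = 101.961/421.100 = 0.2421.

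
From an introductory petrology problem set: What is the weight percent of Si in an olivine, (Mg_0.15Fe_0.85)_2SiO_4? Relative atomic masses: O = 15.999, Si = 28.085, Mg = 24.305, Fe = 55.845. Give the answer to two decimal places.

14.45 wt%

Formula mass = 0.30*24.305 + 1.70*55.845 + 1*28.085 + 4*15.999 = 194.309 g/mol, of which 28.085 g is Si.
So Si makes up 28.085/194.309 = 0.1445 of the mass, i.e. 14.45%.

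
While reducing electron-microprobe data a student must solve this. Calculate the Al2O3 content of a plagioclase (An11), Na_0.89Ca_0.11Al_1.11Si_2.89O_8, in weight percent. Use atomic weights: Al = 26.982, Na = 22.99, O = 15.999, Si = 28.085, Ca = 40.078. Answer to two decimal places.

21.44 wt%

M(Na_0.89Ca_0.11Al_1.11Si_2.89O_8) = 263.977 g/mol; M(Al2O3) = 101.961 g/mol.
Moles Al2O3 per formula unit = 1.11 Al ÷ 2 = 0.5550.
Al2O3 fraction = (0.5550 × 101.961) / 263.977 = 56.588/263.977 = 0.2144.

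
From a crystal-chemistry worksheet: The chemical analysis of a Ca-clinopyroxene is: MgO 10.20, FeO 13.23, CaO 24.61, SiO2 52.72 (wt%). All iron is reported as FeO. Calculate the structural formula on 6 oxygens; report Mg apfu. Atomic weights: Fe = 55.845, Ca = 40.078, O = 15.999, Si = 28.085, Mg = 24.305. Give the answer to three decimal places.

MgO: 10.20/40.304 = 0.25308 mol → 0.25308 mol Mg, 0.25308 mol O.
FeO: 13.23/71.844 = 0.18415 mol → 0.18415 mol Fe, 0.18415 mol O.
CaO: 24.61/56.077 = 0.43886 mol → 0.43886 mol Ca, 0.43886 mol O.
SiO2: 52.72/60.083 = 0.87745 mol → 0.87745 mol Si, 1.75490 mol O.
Total oxygen = 2.63099 mol. Normalization factor = 6/2.63099 = 2.28051.
Mg per 6 O = 0.25308 × 2.28051 = 0.577.

0.577 Mg apfu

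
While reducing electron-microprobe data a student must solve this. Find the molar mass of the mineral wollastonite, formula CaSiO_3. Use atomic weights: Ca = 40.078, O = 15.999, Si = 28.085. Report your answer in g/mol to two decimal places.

M = 1×40.078 + 1×28.085 + 3×15.999

116.16 g/mol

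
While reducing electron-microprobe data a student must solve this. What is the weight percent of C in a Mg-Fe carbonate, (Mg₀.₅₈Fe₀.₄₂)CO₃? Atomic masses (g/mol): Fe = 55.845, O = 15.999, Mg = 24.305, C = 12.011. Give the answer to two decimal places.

12.31 wt%

Formula mass = 0.58*24.305 + 0.42*55.845 + 1*12.011 + 3*15.999 = 97.560 g/mol, of which 12.011 g is C.
So C makes up 12.011/97.560 = 0.1231 of the mass, i.e. 12.31%.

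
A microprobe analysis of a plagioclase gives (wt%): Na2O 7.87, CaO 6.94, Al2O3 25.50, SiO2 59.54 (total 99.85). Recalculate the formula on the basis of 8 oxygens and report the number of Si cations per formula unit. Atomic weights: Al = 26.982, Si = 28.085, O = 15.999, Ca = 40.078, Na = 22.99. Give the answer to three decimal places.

Na2O: 7.87/61.979 = 0.12698 mol → 0.25396 mol Na, 0.12698 mol O.
CaO: 6.94/56.077 = 0.12376 mol → 0.12376 mol Ca, 0.12376 mol O.
Al2O3: 25.50/101.961 = 0.25010 mol → 0.50020 mol Al, 0.75030 mol O.
SiO2: 59.54/60.083 = 0.99096 mol → 0.99096 mol Si, 1.98192 mol O.
Total oxygen = 2.98296 mol. Normalization factor = 8/2.98296 = 2.68190.
Si per 8 O = 0.99096 × 2.68190 = 2.658.

2.658 Si apfu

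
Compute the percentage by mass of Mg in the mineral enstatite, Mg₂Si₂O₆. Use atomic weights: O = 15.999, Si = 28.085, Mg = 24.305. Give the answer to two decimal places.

Molar mass of Mg₂Si₂O₆: 2*24.305 + 2*28.085 + 6*15.999 = 200.774 g/mol.
Mass of Mg per formula unit: 2 × 24.305 = 48.610 g.
Weight fraction Mg = 48.610 / 200.774 = 0.2421.

24.21 weight percent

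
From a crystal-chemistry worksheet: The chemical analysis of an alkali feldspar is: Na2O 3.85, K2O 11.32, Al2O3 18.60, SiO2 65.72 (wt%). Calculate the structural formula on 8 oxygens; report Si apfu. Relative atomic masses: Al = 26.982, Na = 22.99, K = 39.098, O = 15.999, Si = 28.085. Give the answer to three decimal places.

3.85 wt% Na2O ÷ 61.979 g/mol = 0.06212 mol, giving 0.12424 Na and 0.06212 O.
11.32 wt% K2O ÷ 94.195 g/mol = 0.12018 mol, giving 0.24036 K and 0.12018 O.
18.60 wt% Al2O3 ÷ 101.961 g/mol = 0.18242 mol, giving 0.36484 Al and 0.54726 O.
65.72 wt% SiO2 ÷ 60.083 g/mol = 1.09382 mol, giving 1.09382 Si and 2.18764 O.
Oxygen sums to 2.91720; scaling by 8/2.91720 = 2.74236 puts the formula on 8 O.
Si: 1.09382 × 2.74236 = 3.000 atoms per formula unit.

3.000 Si apfu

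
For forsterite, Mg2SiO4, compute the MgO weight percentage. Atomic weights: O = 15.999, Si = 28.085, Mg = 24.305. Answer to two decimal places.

57.29 wt%

M(Mg2SiO4) = 140.691 g/mol; M(MgO) = 40.304 g/mol.
Moles MgO per formula unit = 2 Mg ÷ 1 = 2.0000.
MgO fraction = (2.0000 × 40.304) / 140.691 = 80.608/140.691 = 0.5729.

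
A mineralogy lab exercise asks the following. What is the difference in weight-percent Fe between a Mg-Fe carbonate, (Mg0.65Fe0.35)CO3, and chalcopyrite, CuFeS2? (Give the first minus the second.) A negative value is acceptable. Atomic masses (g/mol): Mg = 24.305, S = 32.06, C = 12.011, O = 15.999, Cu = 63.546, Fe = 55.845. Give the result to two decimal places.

-9.93 percentage points

Fe in (Mg0.65Fe0.35)CO3: molar mass 95.352 g/mol; 0.35×55.845 = 19.546 g → 20.50 wt%.
Fe in CuFeS2: molar mass 183.511 g/mol; 1×55.845 = 55.845 g → 30.43 wt%.
Difference = 20.50 − 30.43 = -9.93 percentage points.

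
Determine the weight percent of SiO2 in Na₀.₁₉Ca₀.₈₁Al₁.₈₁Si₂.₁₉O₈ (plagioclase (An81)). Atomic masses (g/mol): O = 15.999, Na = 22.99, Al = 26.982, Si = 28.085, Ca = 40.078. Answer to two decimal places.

47.82 wt%

M(Na₀.₁₉Ca₀.₈₁Al₁.₈₁Si₂.₁₉O₈) = 275.167 g/mol; M(SiO2) = 60.083 g/mol.
Moles SiO2 per formula unit = 2.19 Si ÷ 1 = 2.1900.
SiO2 fraction = (2.1900 × 60.083) / 275.167 = 131.582/275.167 = 0.4782.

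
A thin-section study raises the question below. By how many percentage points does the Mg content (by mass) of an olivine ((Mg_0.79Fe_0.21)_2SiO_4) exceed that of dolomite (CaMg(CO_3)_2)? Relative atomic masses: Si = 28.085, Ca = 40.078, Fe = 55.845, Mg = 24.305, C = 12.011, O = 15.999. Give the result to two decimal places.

M((Mg_0.79Fe_0.21)_2SiO_4) = 153.938 g/mol, so wt% Mg = 38.402/153.938 × 100 = 24.95%.
M(CaMg(CO_3)_2) = 184.399 g/mol, so wt% Mg = 24.305/184.399 × 100 = 13.18%.
24.95 − 13.18 = 11.77 pp.

11.77 percentage points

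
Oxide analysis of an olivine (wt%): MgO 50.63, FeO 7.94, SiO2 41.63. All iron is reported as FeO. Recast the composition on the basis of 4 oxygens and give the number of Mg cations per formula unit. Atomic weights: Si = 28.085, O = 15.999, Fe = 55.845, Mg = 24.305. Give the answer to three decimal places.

1.826 Mg apfu

MgO (M=40.304): mol = 1.25620; Mg = 1.25620, O = 1.25620.
FeO (M=71.844): mol = 0.11052; Fe = 0.11052, O = 0.11052.
SiO2 (M=60.083): mol = 0.69287; Si = 0.69287, O = 1.38574.
ΣO = 2.75246; factor = 4/ΣO = 1.45325.
Mg apfu = 1.25620 × 1.45325 = 1.826.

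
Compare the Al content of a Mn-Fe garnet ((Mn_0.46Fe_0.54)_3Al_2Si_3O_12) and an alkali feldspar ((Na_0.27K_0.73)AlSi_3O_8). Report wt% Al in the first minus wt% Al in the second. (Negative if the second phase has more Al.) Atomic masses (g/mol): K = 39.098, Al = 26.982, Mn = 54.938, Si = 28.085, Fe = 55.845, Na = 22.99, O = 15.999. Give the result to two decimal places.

M((Mn_0.46Fe_0.54)_3Al_2Si_3O_12) = 496.490 g/mol, so wt% Al = 53.964/496.490 × 100 = 10.87%.
M((Na_0.27K_0.73)AlSi_3O_8) = 273.978 g/mol, so wt% Al = 26.982/273.978 × 100 = 9.85%.
10.87 − 9.85 = 1.02 pp.

1.02 percentage points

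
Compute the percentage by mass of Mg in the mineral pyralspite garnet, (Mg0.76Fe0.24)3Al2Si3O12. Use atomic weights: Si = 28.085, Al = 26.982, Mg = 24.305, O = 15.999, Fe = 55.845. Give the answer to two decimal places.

M((Mg0.76Fe0.24)3Al2Si3O12) = 425.831 g/mol.
Mg contributes 2.28 × 24.305 = 55.415 g per mole.
55.415/425.831 = 0.1301 → 13.01%.

13.01 wt%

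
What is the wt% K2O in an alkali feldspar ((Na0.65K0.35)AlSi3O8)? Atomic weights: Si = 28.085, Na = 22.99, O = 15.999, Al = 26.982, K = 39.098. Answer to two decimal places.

6.15 wt%

Formula mass = 267.857 g/mol.
0.35 K → 0.1750 mol K2O per formula unit; M(K2O) = 94.195, so K2O mass = 16.484 g.
16.484/267.857 × 100 = 6.15 wt%.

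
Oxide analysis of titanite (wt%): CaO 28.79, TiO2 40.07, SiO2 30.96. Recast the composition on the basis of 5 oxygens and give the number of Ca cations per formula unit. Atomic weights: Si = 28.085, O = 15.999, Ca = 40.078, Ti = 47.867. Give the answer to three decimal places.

CaO (M=56.077): mol = 0.51340; Ca = 0.51340, O = 0.51340.
TiO2 (M=79.865): mol = 0.50172; Ti = 0.50172, O = 1.00344.
SiO2 (M=60.083): mol = 0.51529; Si = 0.51529, O = 1.03058.
ΣO = 2.54742; factor = 5/ΣO = 1.96277.
Ca apfu = 0.51340 × 1.96277 = 1.008.

1.008 Ca apfu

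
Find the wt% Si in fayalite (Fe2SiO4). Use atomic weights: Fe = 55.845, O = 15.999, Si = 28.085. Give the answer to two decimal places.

13.78 wt%

M(Fe2SiO4) = 203.771 g/mol.
Si contributes 1 × 28.085 = 28.085 g per mole.
28.085/203.771 = 0.1378 → 13.78%.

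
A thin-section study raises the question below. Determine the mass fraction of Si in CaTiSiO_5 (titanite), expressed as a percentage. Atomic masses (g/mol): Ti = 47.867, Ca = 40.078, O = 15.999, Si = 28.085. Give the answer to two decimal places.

Molar mass of CaTiSiO_5: 1×40.078 + 1×47.867 + 1×28.085 + 5×15.999 = 196.025 g/mol.
Mass of Si per formula unit: 1 × 28.085 = 28.085 g.
Weight fraction Si = 28.085 / 196.025 = 0.1433.

14.33 wt%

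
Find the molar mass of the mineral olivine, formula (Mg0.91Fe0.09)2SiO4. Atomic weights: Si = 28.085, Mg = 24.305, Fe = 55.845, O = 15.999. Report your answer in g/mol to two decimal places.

Mg: 1.82 × 24.305 = 44.2351
Fe: 0.18 × 55.845 = 10.0521
Si: 1 × 28.085 = 28.0850
O: 4 × 15.999 = 63.9960
Summing the contributions gives the formula mass.

146.37 g/mol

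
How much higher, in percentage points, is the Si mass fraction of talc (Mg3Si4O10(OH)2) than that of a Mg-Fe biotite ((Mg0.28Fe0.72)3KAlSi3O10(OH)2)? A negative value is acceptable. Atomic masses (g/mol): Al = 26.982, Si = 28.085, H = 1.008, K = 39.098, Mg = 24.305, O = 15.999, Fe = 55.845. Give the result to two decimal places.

12.26 percentage points

M(Mg3Si4O10(OH)2) = 379.259 g/mol, so wt% Si = 112.340/379.259 × 100 = 29.62%.
M((Mg0.28Fe0.72)3KAlSi3O10(OH)2) = 485.380 g/mol, so wt% Si = 84.255/485.380 × 100 = 17.36%.
29.62 − 17.36 = 12.26 pp.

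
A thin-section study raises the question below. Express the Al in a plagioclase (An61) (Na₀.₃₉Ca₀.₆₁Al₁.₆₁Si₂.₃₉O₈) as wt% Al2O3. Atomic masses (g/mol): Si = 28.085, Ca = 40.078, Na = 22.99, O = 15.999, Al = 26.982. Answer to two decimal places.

Formula mass = 271.970 g/mol.
1.61 Al → 0.8050 mol Al2O3 per formula unit; M(Al2O3) = 101.961, so Al2O3 mass = 82.079 g.
82.079/271.970 × 100 = 30.18 wt%.

30.18 wt%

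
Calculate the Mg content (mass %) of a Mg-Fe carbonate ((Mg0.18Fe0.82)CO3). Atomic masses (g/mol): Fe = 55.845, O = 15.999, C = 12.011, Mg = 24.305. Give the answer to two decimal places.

Formula mass = 0.18×24.305 + 0.82×55.845 + 1×12.011 + 3×15.999 = 110.176 g/mol, of which 4.375 g is Mg.
So Mg makes up 4.375/110.176 = 0.0397 of the mass, i.e. 3.97%.

3.97 mass %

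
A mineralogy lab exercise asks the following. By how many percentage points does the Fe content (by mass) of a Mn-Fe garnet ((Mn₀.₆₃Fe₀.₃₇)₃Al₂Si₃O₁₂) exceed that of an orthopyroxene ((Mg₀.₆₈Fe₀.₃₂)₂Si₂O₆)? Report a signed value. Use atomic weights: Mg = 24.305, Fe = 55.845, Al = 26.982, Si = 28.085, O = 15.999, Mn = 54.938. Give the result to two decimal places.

First mineral: 61.988 g Fe in 496.028 g formula = 12.50 wt% Fe.
Second mineral: 35.741 g Fe in 220.960 g formula = 16.18 wt% Fe.
12.50% − 16.18% gives a difference of -3.68 percentage points.

-3.68 percentage points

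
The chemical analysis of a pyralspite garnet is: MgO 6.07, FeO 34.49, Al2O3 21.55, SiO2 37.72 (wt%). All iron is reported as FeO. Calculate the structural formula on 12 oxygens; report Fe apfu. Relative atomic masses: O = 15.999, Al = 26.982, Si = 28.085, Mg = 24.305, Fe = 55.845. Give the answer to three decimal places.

2.286 Fe apfu

6.07 wt% MgO ÷ 40.304 g/mol = 0.15061 mol, giving 0.15061 Mg and 0.15061 O.
34.49 wt% FeO ÷ 71.844 g/mol = 0.48007 mol, giving 0.48007 Fe and 0.48007 O.
21.55 wt% Al2O3 ÷ 101.961 g/mol = 0.21136 mol, giving 0.42272 Al and 0.63408 O.
37.72 wt% SiO2 ÷ 60.083 g/mol = 0.62780 mol, giving 0.62780 Si and 1.25560 O.
Oxygen sums to 2.52036; scaling by 12/2.52036 = 4.76122 puts the formula on 12 O.
Fe: 0.48007 × 4.76122 = 2.286 atoms per formula unit.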